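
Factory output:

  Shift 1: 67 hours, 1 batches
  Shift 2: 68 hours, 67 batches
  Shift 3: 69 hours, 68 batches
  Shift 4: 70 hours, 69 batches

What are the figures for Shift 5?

Hours goes 67, 68, 69, 70 → 71 (+1 each step).
Batches: 1, 67, 68, 69 → 70 (always the previous value of the hours).
So the next record is 71 hours, 70 batches.

71 hours, 70 batches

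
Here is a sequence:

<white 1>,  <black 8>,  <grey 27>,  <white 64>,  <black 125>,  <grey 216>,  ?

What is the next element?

Shade: repeats white → black → grey, so white, black, grey, white, black, grey → white.
For the second part, perfect cubes: 1³, 2³, 3³, …: 1, 8, 27, 64, 125, 216 → 343.
So the next element is <white 343>.

<white 343>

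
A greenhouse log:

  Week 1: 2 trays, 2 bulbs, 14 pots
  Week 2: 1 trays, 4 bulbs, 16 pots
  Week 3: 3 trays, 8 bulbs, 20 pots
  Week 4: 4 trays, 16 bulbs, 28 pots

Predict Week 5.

For the trays, each term is the sum of the two before it: 2, 1, 3, 4 → 7.
For the bulbs, ×2 each step: 2, 4, 8, 16 → 32.
Pots — always 12 more than the bulbs: 14, 16, 20, 28 → 44.
So the next line is 7 trays, 32 bulbs, 44 pots.

7 trays, 32 bulbs, 44 pots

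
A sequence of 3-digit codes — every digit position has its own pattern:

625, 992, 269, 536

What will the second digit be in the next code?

0

For the second digit, −3 each step, mod 10: 2, 9, 6, 3 → 0.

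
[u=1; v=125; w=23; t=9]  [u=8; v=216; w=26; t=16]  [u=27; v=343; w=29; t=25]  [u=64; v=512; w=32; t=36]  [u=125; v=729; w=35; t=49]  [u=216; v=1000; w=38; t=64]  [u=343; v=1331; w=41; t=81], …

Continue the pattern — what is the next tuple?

For the u, perfect cubes: 1³, 2³, 3³, …: 1, 8, 27, 64, 125, 216, 343 → 512.
V: perfect cubes: 5³, 6³, 7³, …, so 125, 216, 343, 512, 729, 1000, 1331 → 1728.
W goes 23, 26, 29, 32, 35, 38, 41 → 44 (+3 each step).
T goes 9, 16, 25, 36, 49, 64, 81 → 100 (perfect squares: 3², 4², 5², …).
So the next tuple is [u=512; v=1728; w=44; t=100].

[u=512; v=1728; w=44; t=100]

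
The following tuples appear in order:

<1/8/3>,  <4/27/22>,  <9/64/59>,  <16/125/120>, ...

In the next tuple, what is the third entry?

For the second entry, perfect cubes: 2³, 3³, 4³, …: 8, 27, 64, 125 → 216.
Third entry goes 3, 22, 59, 120 → 211 (always 5 less than the second entry).

211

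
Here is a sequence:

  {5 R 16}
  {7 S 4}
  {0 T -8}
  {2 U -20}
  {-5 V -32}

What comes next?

{-3 W -44}

For the first value, alternating steps +2, −7, +2, −7, …: 5, 7, 0, 2, -5 → -3.
Letter — letters move forward 1 place in the alphabet: R, S, T, U, V → W.
Third value: −12 each step; 16, 4, -8, -20, -32 → -44.
Putting it together: {-3 W -44}.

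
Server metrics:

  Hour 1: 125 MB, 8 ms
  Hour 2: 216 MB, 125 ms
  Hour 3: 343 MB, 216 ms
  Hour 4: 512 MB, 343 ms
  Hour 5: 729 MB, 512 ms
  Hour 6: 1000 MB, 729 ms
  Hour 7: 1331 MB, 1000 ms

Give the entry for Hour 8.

1728 MB, 1331 ms

MB — perfect cubes: 5³, 6³, 7³, …: 125, 216, 343, 512, 729, 1000, 1331 → 1728.
Ms goes 8, 125, 216, 343, 512, 729, 1000 → 1331 (always the previous value of the MB).
Combining the parts gives 1728 MB, 1331 ms.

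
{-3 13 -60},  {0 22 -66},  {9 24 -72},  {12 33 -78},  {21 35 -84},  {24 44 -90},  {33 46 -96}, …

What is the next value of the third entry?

-102

First entry: -3, 0, 9, 12, 21, 24, 33 → 36 (alternating steps +3, +9, +3, +9, …).
Second entry: alternating steps +9, +2, +9, +2, …, so 13, 22, 24, 33, 35, 44, 46 → 55.
Third entry: −6 each step, so -60, -66, -72, -78, -84, -90, -96 → -102.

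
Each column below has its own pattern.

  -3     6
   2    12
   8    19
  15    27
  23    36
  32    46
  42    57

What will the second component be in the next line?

69

First component — differences are 5, 6, 7, … (increasing by 1 each time): -3, 2, 8, 15, 23, 32, 42 → 53.
For the second component, differences are 6, 7, 8, … (increasing by 1 each time): 6, 12, 19, 27, 36, 46, 57 → 69.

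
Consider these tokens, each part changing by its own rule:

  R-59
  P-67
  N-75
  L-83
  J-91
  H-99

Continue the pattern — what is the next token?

Letter goes R, P, N, L, J, H → F (letters move back 2 places in the alphabet).
Second component: +8 each step, so 59, 67, 75, 83, 91, 99 → 107.
Putting it together: F-107.

F-107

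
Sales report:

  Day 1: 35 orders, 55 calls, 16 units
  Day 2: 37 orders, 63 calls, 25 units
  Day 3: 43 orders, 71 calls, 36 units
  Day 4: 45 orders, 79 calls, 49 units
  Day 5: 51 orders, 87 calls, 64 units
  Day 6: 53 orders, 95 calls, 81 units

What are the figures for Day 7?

59 orders, 103 calls, 100 units

Orders: 35, 37, 43, 45, 51, 53 → 59 (alternating steps +2, +6, +2, +6, …).
Calls: +8 each step; 55, 63, 71, 79, 87, 95 → 103.
Units: perfect squares: 4², 5², 6², …; 16, 25, 36, 49, 64, 81 → 100.
So the next row is 59 orders, 103 calls, 100 units.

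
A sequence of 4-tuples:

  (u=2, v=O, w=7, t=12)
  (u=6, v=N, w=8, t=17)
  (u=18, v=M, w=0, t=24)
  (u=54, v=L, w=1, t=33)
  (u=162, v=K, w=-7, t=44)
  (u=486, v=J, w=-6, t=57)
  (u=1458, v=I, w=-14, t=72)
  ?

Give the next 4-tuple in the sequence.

U: ×3 each step, so 2, 6, 18, 54, 162, 486, 1458 → 4374.
For the v, letters move back 1 place in the alphabet: O, N, M, L, K, J, I → H.
W: alternating steps +1, −8, +1, −8, …, so 7, 8, 0, 1, -7, -6, -14 → -13.
T: differences are 5, 7, 9, … (increasing by 2 each time); 12, 17, 24, 33, 44, 57, 72 → 89.
Combining the parts gives (u=4374, v=H, w=-13, t=89).

(u=4374, v=H, w=-13, t=89)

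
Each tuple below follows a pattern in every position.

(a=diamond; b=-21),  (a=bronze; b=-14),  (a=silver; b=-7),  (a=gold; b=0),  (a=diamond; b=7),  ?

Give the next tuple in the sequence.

A — repeats diamond → bronze → silver → gold: diamond, bronze, silver, gold, diamond → bronze.
For the b, +7 each step: -21, -14, -7, 0, 7 → 14.
Combining the parts gives (a=bronze; b=14).

(a=bronze; b=14)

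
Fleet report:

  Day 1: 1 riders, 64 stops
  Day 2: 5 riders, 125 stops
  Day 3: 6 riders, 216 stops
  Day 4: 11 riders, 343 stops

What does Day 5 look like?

17 riders, 512 stops

Riders: each term is the sum of the two before it, so 1, 5, 6, 11 → 17.
Stops: perfect cubes: 4³, 5³, 6³, …; 64, 125, 216, 343 → 512.
So the next row is 17 riders, 512 stops.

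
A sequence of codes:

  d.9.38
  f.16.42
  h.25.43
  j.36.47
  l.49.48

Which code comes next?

n.64.52

Letter: d, f, h, j, l → n (letters move forward 2 places in the alphabet).
For the second component, perfect squares: 3², 4², 5², …: 9, 16, 25, 36, 49 → 64.
Third component — alternating steps +4, +1, +4, +1, …: 38, 42, 43, 47, 48 → 52.
Combining the parts gives n.64.52.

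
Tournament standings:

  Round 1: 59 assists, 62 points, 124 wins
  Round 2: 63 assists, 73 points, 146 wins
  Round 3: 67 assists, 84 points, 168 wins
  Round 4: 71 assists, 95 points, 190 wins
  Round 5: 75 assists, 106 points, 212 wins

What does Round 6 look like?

For the assists, +4 each step: 59, 63, 67, 71, 75 → 79.
Points: +11 each step; 62, 73, 84, 95, 106 → 117.
Wins goes 124, 146, 168, 190, 212 → 234 (always 2 × the points).
Combining the parts gives 79 assists, 117 points, 234 wins.

79 assists, 117 points, 234 wins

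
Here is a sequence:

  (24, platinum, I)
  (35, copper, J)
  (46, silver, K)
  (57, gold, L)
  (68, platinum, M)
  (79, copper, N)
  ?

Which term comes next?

(90, silver, O)

First coordinate — +11 each step: 24, 35, 46, 57, 68, 79 → 90.
Metal: platinum, copper, silver, gold, platinum, copper → silver (repeats platinum → copper → silver → gold).
Letter — letters move forward 1 place in the alphabet: I, J, K, L, M, N → O.
Combining the parts gives (90, silver, O).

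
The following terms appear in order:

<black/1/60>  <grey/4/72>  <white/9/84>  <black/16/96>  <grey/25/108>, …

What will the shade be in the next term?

Shade: black, grey, white, black, grey → white (repeats black → grey → white).

white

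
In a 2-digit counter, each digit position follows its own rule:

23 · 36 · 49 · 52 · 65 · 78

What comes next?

First digit: +1 each step, mod 10, so 2, 3, 4, 5, 6, 7 → 8.
Second digit — +3 each step, mod 10: 3, 6, 9, 2, 5, 8 → 1.
So the next tag is 81.

81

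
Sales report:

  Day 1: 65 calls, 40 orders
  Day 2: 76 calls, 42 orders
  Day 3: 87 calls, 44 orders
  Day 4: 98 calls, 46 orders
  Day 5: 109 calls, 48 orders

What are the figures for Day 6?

120 calls, 50 orders

Calls: +11 each step, so 65, 76, 87, 98, 109 → 120.
Orders — +2 each step: 40, 42, 44, 46, 48 → 50.
So the next record is 120 calls, 50 orders.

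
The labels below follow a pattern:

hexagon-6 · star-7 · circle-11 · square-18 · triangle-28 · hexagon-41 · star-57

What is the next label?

Shape: hexagon, star, circle, square, triangle, hexagon, star → circle (repeats hexagon → star → circle → square → triangle).
Second component: differences are 1, 4, 7, … (increasing by 3 each time); 6, 7, 11, 18, 28, 41, 57 → 76.
So the next label is circle-76.

circle-76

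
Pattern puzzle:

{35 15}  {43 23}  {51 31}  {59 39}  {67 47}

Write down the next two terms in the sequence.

First coordinate — +8 each step: 35, 43, 51, 59, 67 → 75 → 83.
Second coordinate — +8 each step: 15, 23, 31, 39, 47 → 55 → 63.
So the next two terms are {75 55} and {83 63}.

{75 55}, {83 63}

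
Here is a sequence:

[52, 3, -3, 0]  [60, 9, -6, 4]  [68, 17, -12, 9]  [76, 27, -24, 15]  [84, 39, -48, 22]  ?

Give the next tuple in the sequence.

First component: +8 each step, so 52, 60, 68, 76, 84 → 92.
Second component: 3, 9, 17, 27, 39 → 53 (differences are 6, 8, 10, … (increasing by 2 each time)).
For the third component, ×2 each step: -3, -6, -12, -24, -48 → -96.
Fourth component goes 0, 4, 9, 15, 22 → 30 (differences are 4, 5, 6, … (increasing by 1 each time)).
Putting it together: [92, 53, -96, 30].

[92, 53, -96, 30]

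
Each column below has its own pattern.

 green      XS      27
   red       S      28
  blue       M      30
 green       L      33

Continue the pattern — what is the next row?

Colour goes green, red, blue, green → red (repeats green → red → blue).
Size: XS, S, M, L → XL (runs through clothing sizes XS→XL).
Third component — differences are 1, 2, 3, … (increasing by 1 each time): 27, 28, 30, 33 → 37.
Putting it together: red  XL  37.

red  XL  37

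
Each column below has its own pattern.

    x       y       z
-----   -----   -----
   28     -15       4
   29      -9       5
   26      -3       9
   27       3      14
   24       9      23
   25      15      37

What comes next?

Column x — alternating steps +1, −3, +1, −3, …: 28, 29, 26, 27, 24, 25 → 22.
Column y: +6 each step, so -15, -9, -3, 3, 9, 15 → 21.
Column z: 4, 5, 9, 14, 23, 37 → 60 (each term is the sum of the two before it).
Putting it together: 22  21  60.

22  21  60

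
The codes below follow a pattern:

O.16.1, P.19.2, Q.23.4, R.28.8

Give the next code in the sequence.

S.34.16

For the letter, letters move forward 1 place in the alphabet: O, P, Q, R → S.
For the second component, differences are 3, 4, 5, … (increasing by 1 each time): 16, 19, 23, 28 → 34.
Third component: 1, 2, 4, 8 → 16 (×2 each step).
Combining the parts gives S.34.16.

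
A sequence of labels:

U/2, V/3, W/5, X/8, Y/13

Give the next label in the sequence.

Z/21

Letter: letters move forward 1 place in the alphabet, so U, V, W, X, Y → Z.
Second component: each term is the sum of the two before it; 2, 3, 5, 8, 13 → 21.
Combining the parts gives Z/21.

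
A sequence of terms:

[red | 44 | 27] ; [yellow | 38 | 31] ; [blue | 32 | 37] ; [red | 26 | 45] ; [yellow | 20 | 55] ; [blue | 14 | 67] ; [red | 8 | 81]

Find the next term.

[yellow | 2 | 97]

Colour: repeats red → yellow → blue; red, yellow, blue, red, yellow, blue, red → yellow.
Second value: −6 each step, so 44, 38, 32, 26, 20, 14, 8 → 2.
Third value — differences are 4, 6, 8, … (increasing by 2 each time): 27, 31, 37, 45, 55, 67, 81 → 97.
Putting it together: [yellow | 2 | 97].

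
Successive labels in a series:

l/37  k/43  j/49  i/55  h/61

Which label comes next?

g/67

Letter goes l, k, j, i, h → g (letters move back 1 place in the alphabet).
Second component goes 37, 43, 49, 55, 61 → 67 (+6 each step).
Putting it together: g/67.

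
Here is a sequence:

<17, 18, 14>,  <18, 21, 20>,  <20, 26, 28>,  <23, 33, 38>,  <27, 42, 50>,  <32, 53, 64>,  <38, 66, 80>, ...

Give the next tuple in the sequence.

<45, 81, 98>

First slot — differences are 1, 2, 3, … (increasing by 1 each time): 17, 18, 20, 23, 27, 32, 38 → 45.
Second slot goes 18, 21, 26, 33, 42, 53, 66 → 81 (differences are 3, 5, 7, … (increasing by 2 each time)).
Third slot: differences are 6, 8, 10, … (increasing by 2 each time), so 14, 20, 28, 38, 50, 64, 80 → 98.
Putting it together: <45, 81, 98>.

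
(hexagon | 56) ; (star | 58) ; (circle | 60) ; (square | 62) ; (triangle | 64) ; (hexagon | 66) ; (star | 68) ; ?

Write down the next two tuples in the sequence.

Shape — repeats hexagon → star → circle → square → triangle: hexagon, star, circle, square, triangle, hexagon, star → circle → square.
Second coordinate — +2 each step: 56, 58, 60, 62, 64, 66, 68 → 70 → 72.
Putting the parts together: (circle | 70) and then (square | 72).

(circle | 70), (square | 72)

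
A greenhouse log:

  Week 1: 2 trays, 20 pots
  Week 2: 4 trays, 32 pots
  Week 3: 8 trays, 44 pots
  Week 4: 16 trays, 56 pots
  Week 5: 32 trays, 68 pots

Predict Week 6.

Trays goes 2, 4, 8, 16, 32 → 64 (×2 each step).
Pots: +12 each step, so 20, 32, 44, 56, 68 → 80.
Combining the parts gives 64 trays, 80 pots.

64 trays, 80 pots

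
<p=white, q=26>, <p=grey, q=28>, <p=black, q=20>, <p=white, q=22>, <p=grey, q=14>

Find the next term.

P: repeats white → grey → black; white, grey, black, white, grey → black.
For the q, alternating steps +2, −8, +2, −8, …: 26, 28, 20, 22, 14 → 16.
So the next term is <p=black, q=16>.

<p=black, q=16>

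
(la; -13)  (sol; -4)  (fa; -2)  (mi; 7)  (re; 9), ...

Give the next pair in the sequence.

For the note, runs backward through the solfège scale do→ti: la, sol, fa, mi, re → do.
Second entry goes -13, -4, -2, 7, 9 → 18 (alternating steps +9, +2, +9, +2, …).
Combining the parts gives (do; 18).

(do; 18)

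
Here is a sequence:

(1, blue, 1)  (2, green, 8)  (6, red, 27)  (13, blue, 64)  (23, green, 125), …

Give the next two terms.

First component — differences are 1, 4, 7, … (increasing by 3 each time): 1, 2, 6, 13, 23 → 36 → 52.
Colour goes blue, green, red, blue, green → red → blue (repeats blue → green → red).
Third component: perfect cubes: 1³, 2³, 3³, …; 1, 8, 27, 64, 125 → 216 → 343.
Putting the parts together: (36, red, 216) and then (52, blue, 343).

(36, red, 216), (52, blue, 343)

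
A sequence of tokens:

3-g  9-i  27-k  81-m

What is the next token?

First component goes 3, 9, 27, 81 → 243 (×3 each step).
Letter goes g, i, k, m → o (letters move forward 2 places in the alphabet).
Combining the parts gives 243-o.

243-o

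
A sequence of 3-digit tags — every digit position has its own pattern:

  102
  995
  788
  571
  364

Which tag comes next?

First digit: 1, 9, 7, 5, 3 → 1 (−2 each step, mod 10).
Second digit — −1 each step, mod 10: 0, 9, 8, 7, 6 → 5.
Third digit: 2, 5, 8, 1, 4 → 7 (+3 each step, mod 10).
So the next tag is 157.

157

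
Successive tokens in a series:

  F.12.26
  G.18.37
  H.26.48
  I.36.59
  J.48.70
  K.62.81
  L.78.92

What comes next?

For the letter, letters move forward 1 place in the alphabet: F, G, H, I, J, K, L → M.
Second component: differences are 6, 8, 10, … (increasing by 2 each time), so 12, 18, 26, 36, 48, 62, 78 → 96.
Third component: +11 each step, so 26, 37, 48, 59, 70, 81, 92 → 103.
So the next token is M.96.103.

M.96.103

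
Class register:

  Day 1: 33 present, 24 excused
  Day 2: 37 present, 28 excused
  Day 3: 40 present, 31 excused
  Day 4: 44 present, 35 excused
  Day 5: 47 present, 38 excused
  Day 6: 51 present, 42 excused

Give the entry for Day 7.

54 present, 45 excused

For the present, alternating steps +4, +3, +4, +3, …: 33, 37, 40, 44, 47, 51 → 54.
Excused: 24, 28, 31, 35, 38, 42 → 45 (always 9 less than the present).
Putting it together: 54 present, 45 excused.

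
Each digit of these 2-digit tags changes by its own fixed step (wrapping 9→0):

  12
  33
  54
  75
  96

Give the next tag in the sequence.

17

First digit: 1, 3, 5, 7, 9 → 1 (+2 each step, mod 10).
Second digit: +1 each step, mod 10, so 2, 3, 4, 5, 6 → 7.
Putting it together: 17.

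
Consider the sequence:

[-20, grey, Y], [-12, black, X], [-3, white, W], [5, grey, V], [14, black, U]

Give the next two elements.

[22, white, T], [31, grey, S]

First slot: -20, -12, -3, 5, 14 → 22 → 31 (alternating steps +8, +9, +8, +9, …).
Shade: repeats grey → black → white, so grey, black, white, grey, black → white → grey.
Letter goes Y, X, W, V, U → T → S (letters move back 1 place in the alphabet).
So the next two elements are [22, white, T] and [31, grey, S].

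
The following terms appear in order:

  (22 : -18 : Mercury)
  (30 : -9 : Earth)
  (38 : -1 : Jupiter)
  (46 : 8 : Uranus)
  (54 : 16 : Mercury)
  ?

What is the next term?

(62 : 25 : Earth)

For the first part, +8 each step: 22, 30, 38, 46, 54 → 62.
Second part — alternating steps +9, +8, +9, +8, …: -18, -9, -1, 8, 16 → 25.
Planet: Mercury, Earth, Jupiter, Uranus, Mercury → Earth (repeats Mercury → Earth → Jupiter → Uranus).
Combining the parts gives (62 : 25 : Earth).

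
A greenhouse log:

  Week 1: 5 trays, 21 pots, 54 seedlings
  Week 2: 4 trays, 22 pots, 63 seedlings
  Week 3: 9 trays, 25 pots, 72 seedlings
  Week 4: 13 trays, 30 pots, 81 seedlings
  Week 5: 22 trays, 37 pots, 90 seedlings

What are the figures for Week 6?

Trays — each term is the sum of the two before it: 5, 4, 9, 13, 22 → 35.
Pots goes 21, 22, 25, 30, 37 → 46 (differences are 1, 3, 5, … (increasing by 2 each time)).
For the seedlings, +9 each step: 54, 63, 72, 81, 90 → 99.
So the next row is 35 trays, 46 pots, 99 seedlings.

35 trays, 46 pots, 99 seedlings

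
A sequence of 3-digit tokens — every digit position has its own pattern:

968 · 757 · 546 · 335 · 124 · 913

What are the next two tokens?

702, 591

First digit: −2 each step, mod 10; 9, 7, 5, 3, 1, 9 → 7 → 5.
Second digit: 6, 5, 4, 3, 2, 1 → 0 → 9 (−1 each step, mod 10).
For the third digit, −1 each step, mod 10: 8, 7, 6, 5, 4, 3 → 2 → 1.
Putting the parts together: 702 and then 591.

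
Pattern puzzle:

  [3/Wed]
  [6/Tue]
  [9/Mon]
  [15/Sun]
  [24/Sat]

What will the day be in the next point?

Fri

Day: Wed, Tue, Mon, Sun, Sat → Fri (runs backward through the weekdays Mon→Sun).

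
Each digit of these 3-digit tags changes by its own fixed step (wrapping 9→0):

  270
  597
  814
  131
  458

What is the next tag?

First digit — +3 each step, mod 10: 2, 5, 8, 1, 4 → 7.
Second digit: 7, 9, 1, 3, 5 → 7 (+2 each step, mod 10).
Third digit: −3 each step, mod 10; 0, 7, 4, 1, 8 → 5.
So the next tag is 775.

775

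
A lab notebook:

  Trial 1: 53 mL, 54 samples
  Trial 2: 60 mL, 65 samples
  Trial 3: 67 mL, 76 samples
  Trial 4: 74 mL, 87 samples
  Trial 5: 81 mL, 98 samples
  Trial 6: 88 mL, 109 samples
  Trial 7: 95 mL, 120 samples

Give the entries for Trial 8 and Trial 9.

For the mL, +7 each step: 53, 60, 67, 74, 81, 88, 95 → 102 → 109.
Samples: +11 each step, so 54, 65, 76, 87, 98, 109, 120 → 131 → 142.
So the next two rows are 102 mL, 131 samples and 109 mL, 142 samples.

102 mL, 131 samples; 109 mL, 142 samples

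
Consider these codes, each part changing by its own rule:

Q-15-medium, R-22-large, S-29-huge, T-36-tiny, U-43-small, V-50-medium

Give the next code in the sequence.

Letter: letters move forward 1 place in the alphabet, so Q, R, S, T, U, V → W.
Second component: 15, 22, 29, 36, 43, 50 → 57 (+7 each step).
Size goes medium, large, huge, tiny, small, medium → large (repeats medium → large → huge → tiny → small).
So the next code is W-57-large.

W-57-large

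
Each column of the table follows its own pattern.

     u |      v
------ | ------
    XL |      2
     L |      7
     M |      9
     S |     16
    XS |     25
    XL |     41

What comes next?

L  66

Column u — repeats XL → L → M → S → XS: XL, L, M, S, XS, XL → L.
Column v: each term is the sum of the two before it; 2, 7, 9, 16, 25, 41 → 66.
So the next row is L  66.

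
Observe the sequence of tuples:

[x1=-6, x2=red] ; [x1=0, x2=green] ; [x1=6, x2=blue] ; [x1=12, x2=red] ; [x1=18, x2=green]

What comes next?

X1: +6 each step; -6, 0, 6, 12, 18 → 24.
X2: red, green, blue, red, green → blue (repeats red → green → blue).
Putting it together: [x1=24, x2=blue].

[x1=24, x2=blue]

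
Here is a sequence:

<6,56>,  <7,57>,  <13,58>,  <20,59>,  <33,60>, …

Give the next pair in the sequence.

<53,61>

First part: 6, 7, 13, 20, 33 → 53 (each term is the sum of the two before it).
Second part goes 56, 57, 58, 59, 60 → 61 (+1 each step).
Combining the parts gives <53,61>.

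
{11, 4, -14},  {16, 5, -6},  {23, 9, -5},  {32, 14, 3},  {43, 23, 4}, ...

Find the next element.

{56, 37, 12}

First value — differences are 5, 7, 9, … (increasing by 2 each time): 11, 16, 23, 32, 43 → 56.
Second value — each term is the sum of the two before it: 4, 5, 9, 14, 23 → 37.
For the third value, alternating steps +8, +1, +8, +1, …: -14, -6, -5, 3, 4 → 12.
So the next element is {56, 37, 12}.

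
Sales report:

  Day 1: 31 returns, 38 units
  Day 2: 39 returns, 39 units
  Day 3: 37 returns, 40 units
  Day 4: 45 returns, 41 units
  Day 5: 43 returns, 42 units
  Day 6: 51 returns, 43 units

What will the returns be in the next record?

49

Returns — alternating steps +8, −2, +8, −2, …: 31, 39, 37, 45, 43, 51 → 49.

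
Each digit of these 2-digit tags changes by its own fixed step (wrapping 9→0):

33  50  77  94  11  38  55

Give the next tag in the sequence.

First digit — +2 each step, mod 10: 3, 5, 7, 9, 1, 3, 5 → 7.
Second digit: 3, 0, 7, 4, 1, 8, 5 → 2 (−3 each step, mod 10).
Combining the parts gives 72.

72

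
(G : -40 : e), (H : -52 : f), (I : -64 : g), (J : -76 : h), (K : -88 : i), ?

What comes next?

(L : -100 : j)

First letter — letters move forward 1 place in the alphabet: G, H, I, J, K → L.
Second component: -40, -52, -64, -76, -88 → -100 (−12 each step).
Second letter: letters move forward 1 place in the alphabet, so e, f, g, h, i → j.
Putting it together: (L : -100 : j).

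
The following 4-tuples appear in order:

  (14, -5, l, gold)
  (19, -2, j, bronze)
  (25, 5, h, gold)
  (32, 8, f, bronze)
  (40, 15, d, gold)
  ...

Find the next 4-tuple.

First entry goes 14, 19, 25, 32, 40 → 49 (differences are 5, 6, 7, … (increasing by 1 each time)).
Second entry: alternating steps +3, +7, +3, +7, …; -5, -2, 5, 8, 15 → 18.
Letter: letters move back 2 places in the alphabet, so l, j, h, f, d → b.
Rank: gold, bronze, gold, bronze, gold → bronze (alternates gold ↔ bronze).
So the next 4-tuple is (49, 18, b, bronze).

(49, 18, b, bronze)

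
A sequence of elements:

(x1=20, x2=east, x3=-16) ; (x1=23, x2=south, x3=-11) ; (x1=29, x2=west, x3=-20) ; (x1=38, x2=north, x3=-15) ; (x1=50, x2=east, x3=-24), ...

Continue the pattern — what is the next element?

(x1=65, x2=south, x3=-19)

For the x1, differences are 3, 6, 9, … (increasing by 3 each time): 20, 23, 29, 38, 50 → 65.
X2: repeats east → south → west → north; east, south, west, north, east → south.
X3 — alternating steps +5, −9, +5, −9, …: -16, -11, -20, -15, -24 → -19.
Combining the parts gives (x1=65, x2=south, x3=-19).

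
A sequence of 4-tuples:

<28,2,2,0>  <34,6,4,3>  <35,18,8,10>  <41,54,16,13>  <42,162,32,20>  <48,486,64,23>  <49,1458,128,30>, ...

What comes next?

First component: alternating steps +6, +1, +6, +1, …, so 28, 34, 35, 41, 42, 48, 49 → 55.
Second component: ×3 each step, so 2, 6, 18, 54, 162, 486, 1458 → 4374.
For the third component, ×2 each step: 2, 4, 8, 16, 32, 64, 128 → 256.
Fourth component: alternating steps +3, +7, +3, +7, …, so 0, 3, 10, 13, 20, 23, 30 → 33.
So the next 4-tuple is <55,4374,256,33>.

<55,4374,256,33>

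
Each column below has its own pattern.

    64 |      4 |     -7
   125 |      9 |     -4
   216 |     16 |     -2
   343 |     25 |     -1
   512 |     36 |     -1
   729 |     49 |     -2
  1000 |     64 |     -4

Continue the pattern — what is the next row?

1331  81  -7

First component goes 64, 125, 216, 343, 512, 729, 1000 → 1331 (perfect cubes: 4³, 5³, 6³, …).
Second component: 4, 9, 16, 25, 36, 49, 64 → 81 (perfect squares: 2², 3², 4², …).
Third component — differences are 3, 2, 1, … (decreasing by 1 each time): -7, -4, -2, -1, -1, -2, -4 → -7.
So the next row is 1331  81  -7.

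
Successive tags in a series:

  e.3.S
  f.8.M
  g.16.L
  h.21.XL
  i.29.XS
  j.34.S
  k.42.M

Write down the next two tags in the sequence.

Letter goes e, f, g, h, i, j, k → l → m (letters move forward 1 place in the alphabet).
For the second component, alternating steps +5, +8, +5, +8, …: 3, 8, 16, 21, 29, 34, 42 → 47 → 55.
Size: S, M, L, XL, XS, S, M → L → XL (repeats S → M → L → XL → XS).
So the next two tags are l.47.L and m.55.XL.

l.47.L, m.55.XL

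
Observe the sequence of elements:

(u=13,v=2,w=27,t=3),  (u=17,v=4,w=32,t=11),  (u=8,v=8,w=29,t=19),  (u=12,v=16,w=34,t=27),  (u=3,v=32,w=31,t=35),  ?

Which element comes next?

U: 13, 17, 8, 12, 3 → 7 (alternating steps +4, −9, +4, −9, …).
V: ×2 each step; 2, 4, 8, 16, 32 → 64.
W: 27, 32, 29, 34, 31 → 36 (alternating steps +5, −3, +5, −3, …).
T — +8 each step: 3, 11, 19, 27, 35 → 43.
Putting it together: (u=7,v=64,w=36,t=43).

(u=7,v=64,w=36,t=43)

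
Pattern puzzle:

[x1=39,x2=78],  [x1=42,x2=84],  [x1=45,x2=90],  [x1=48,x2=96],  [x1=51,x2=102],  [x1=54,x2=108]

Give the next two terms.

X1 — +3 each step: 39, 42, 45, 48, 51, 54 → 57 → 60.
X2 — always 2 × the x1: 78, 84, 90, 96, 102, 108 → 114 → 120.
Putting the parts together: [x1=57,x2=114] and then [x1=60,x2=120].

[x1=57,x2=114], [x1=60,x2=120]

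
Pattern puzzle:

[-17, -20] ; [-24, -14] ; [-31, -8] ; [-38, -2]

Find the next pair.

First coordinate: −7 each step, so -17, -24, -31, -38 → -45.
Second coordinate: +6 each step; -20, -14, -8, -2 → 4.
Combining the parts gives [-45, 4].

[-45, 4]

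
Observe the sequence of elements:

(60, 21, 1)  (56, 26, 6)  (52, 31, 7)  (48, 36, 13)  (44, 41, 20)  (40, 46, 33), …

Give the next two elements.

First part — −4 each step: 60, 56, 52, 48, 44, 40 → 36 → 32.
Second part: +5 each step, so 21, 26, 31, 36, 41, 46 → 51 → 56.
Third part: 1, 6, 7, 13, 20, 33 → 53 → 86 (each term is the sum of the two before it).
Putting the parts together: (36, 51, 53) and then (32, 56, 86).

(36, 51, 53), (32, 56, 86)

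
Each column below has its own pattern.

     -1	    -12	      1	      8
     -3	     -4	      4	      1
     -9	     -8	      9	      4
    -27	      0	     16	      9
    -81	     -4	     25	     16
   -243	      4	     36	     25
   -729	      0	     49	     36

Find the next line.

-2187  8  64  49

First component: -1, -3, -9, -27, -81, -243, -729 → -2187 (×3 each step).
Second component goes -12, -4, -8, 0, -4, 4, 0 → 8 (alternating steps +8, −4, +8, −4, …).
Third component — perfect squares: 1², 2², 3², …: 1, 4, 9, 16, 25, 36, 49 → 64.
Fourth component — always the previous value of the third component: 8, 1, 4, 9, 16, 25, 36 → 49.
Putting it together: -2187  8  64  49.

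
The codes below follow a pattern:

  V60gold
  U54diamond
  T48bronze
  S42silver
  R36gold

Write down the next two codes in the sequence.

Q30diamond, P24bronze

Letter goes V, U, T, S, R → Q → P (letters move back 1 place in the alphabet).
Second component: −6 each step; 60, 54, 48, 42, 36 → 30 → 24.
Rank: repeats gold → diamond → bronze → silver, so gold, diamond, bronze, silver, gold → diamond → bronze.
Putting the parts together: Q30diamond and then P24bronze.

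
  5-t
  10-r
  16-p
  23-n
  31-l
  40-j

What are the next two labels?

50-h then 61-f

First component — differences are 5, 6, 7, … (increasing by 1 each time): 5, 10, 16, 23, 31, 40 → 50 → 61.
Letter — letters move back 2 places in the alphabet: t, r, p, n, l, j → h → f.
Putting the parts together: 50-h and then 61-f.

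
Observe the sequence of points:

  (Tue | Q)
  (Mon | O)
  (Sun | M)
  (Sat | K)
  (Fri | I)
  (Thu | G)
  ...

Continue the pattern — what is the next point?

(Wed | E)

Day: Tue, Mon, Sun, Sat, Fri, Thu → Wed (runs backward through the weekdays Mon→Sun).
Letter goes Q, O, M, K, I, G → E (letters move back 2 places in the alphabet).
Putting it together: (Wed | E).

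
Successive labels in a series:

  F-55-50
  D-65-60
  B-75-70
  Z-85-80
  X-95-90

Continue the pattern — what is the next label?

V-105-100

For the letter, letters move back 2 places in the alphabet, wrapping A→Z: F, D, B, Z, X → V.
Second component: 55, 65, 75, 85, 95 → 105 (+10 each step).
Third component: 50, 60, 70, 80, 90 → 100 (+10 each step).
Combining the parts gives V-105-100.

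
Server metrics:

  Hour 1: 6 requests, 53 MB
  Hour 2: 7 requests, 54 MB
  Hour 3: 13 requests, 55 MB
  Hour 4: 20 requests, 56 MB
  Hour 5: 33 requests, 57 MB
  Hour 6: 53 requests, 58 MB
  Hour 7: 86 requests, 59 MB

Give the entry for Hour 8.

139 requests, 60 MB

Requests: each term is the sum of the two before it, so 6, 7, 13, 20, 33, 53, 86 → 139.
MB: +1 each step; 53, 54, 55, 56, 57, 58, 59 → 60.
So the next row is 139 requests, 60 MB.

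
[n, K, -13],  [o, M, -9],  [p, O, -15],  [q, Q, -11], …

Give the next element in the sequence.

[r, S, -17]

First letter — letters move forward 1 place in the alphabet: n, o, p, q → r.
Second letter — letters move forward 2 places in the alphabet: K, M, O, Q → S.
Third component: -13, -9, -15, -11 → -17 (alternating steps +4, −6, +4, −6, …).
So the next element is [r, S, -17].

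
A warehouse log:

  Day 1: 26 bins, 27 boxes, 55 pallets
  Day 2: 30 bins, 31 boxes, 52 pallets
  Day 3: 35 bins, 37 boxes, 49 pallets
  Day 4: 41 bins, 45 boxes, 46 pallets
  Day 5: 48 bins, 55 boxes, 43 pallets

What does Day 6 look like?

56 bins, 67 boxes, 40 pallets

Bins: differences are 4, 5, 6, … (increasing by 1 each time), so 26, 30, 35, 41, 48 → 56.
For the boxes, differences are 4, 6, 8, … (increasing by 2 each time): 27, 31, 37, 45, 55 → 67.
Pallets: 55, 52, 49, 46, 43 → 40 (−3 each step).
Putting it together: 56 bins, 67 boxes, 40 pallets.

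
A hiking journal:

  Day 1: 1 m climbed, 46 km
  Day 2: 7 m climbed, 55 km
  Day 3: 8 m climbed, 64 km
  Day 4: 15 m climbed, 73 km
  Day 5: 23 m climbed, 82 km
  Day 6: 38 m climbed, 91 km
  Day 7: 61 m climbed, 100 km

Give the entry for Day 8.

For the m climbed, each term is the sum of the two before it: 1, 7, 8, 15, 23, 38, 61 → 99.
Km: +9 each step, so 46, 55, 64, 73, 82, 91, 100 → 109.
Putting it together: 99 m climbed, 109 km.

99 m climbed, 109 km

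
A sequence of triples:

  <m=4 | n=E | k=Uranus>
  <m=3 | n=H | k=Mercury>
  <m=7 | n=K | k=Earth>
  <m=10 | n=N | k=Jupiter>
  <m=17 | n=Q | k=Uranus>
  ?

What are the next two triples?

For the m, each term is the sum of the two before it: 4, 3, 7, 10, 17 → 27 → 44.
N goes E, H, K, N, Q → T → W (letters move forward 3 places in the alphabet).
K goes Uranus, Mercury, Earth, Jupiter, Uranus → Mercury → Earth (repeats Uranus → Mercury → Earth → Jupiter).
So the next two triples are <m=27 | n=T | k=Mercury> and <m=44 | n=W | k=Earth>.

<m=27 | n=T | k=Mercury>, <m=44 | n=W | k=Earth>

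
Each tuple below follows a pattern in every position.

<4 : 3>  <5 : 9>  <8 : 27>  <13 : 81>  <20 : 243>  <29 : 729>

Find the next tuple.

<40 : 2187>

First slot — differences are 1, 3, 5, … (increasing by 2 each time): 4, 5, 8, 13, 20, 29 → 40.
Second slot goes 3, 9, 27, 81, 243, 729 → 2187 (×3 each step).
Combining the parts gives <40 : 2187>.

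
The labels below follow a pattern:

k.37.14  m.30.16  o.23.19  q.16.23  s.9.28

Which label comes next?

Letter: letters move forward 2 places in the alphabet; k, m, o, q, s → u.
Second component: −7 each step, so 37, 30, 23, 16, 9 → 2.
Third component: differences are 2, 3, 4, … (increasing by 1 each time); 14, 16, 19, 23, 28 → 34.
So the next label is u.2.34.

u.2.34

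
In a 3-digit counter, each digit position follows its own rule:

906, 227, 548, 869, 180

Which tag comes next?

First digit — +3 each step, mod 10: 9, 2, 5, 8, 1 → 4.
Second digit — +2 each step, mod 10: 0, 2, 4, 6, 8 → 0.
Third digit: 6, 7, 8, 9, 0 → 1 (+1 each step, mod 10).
Putting it together: 401.

401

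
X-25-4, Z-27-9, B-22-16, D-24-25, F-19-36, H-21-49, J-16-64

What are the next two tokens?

Letter: X, Z, B, D, F, H, J → L → N (letters move forward 2 places in the alphabet, wrapping Z→A).
Second component: 25, 27, 22, 24, 19, 21, 16 → 18 → 13 (alternating steps +2, −5, +2, −5, …).
Third component goes 4, 9, 16, 25, 36, 49, 64 → 81 → 100 (perfect squares: 2², 3², 4², …).
Putting the parts together: L-18-81 and then N-13-100.

L-18-81, N-13-100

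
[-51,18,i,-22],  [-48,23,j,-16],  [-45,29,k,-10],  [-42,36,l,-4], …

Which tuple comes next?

[-39,44,m,2]

For the first component, +3 each step: -51, -48, -45, -42 → -39.
Second component goes 18, 23, 29, 36 → 44 (differences are 5, 6, 7, … (increasing by 1 each time)).
Letter: letters move forward 1 place in the alphabet, so i, j, k, l → m.
Fourth component goes -22, -16, -10, -4 → 2 (+6 each step).
Putting it together: [-39,44,m,2].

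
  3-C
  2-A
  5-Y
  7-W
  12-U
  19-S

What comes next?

First component goes 3, 2, 5, 7, 12, 19 → 31 (each term is the sum of the two before it).
For the letter, letters move back 2 places in the alphabet, wrapping A→Z: C, A, Y, W, U, S → Q.
So the next tag is 31-Q.

31-Q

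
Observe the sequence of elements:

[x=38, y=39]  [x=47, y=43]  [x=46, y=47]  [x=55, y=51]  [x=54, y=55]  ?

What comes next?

[x=63, y=59]

X: 38, 47, 46, 55, 54 → 63 (alternating steps +9, −1, +9, −1, …).
For the y, +4 each step: 39, 43, 47, 51, 55 → 59.
Putting it together: [x=63, y=59].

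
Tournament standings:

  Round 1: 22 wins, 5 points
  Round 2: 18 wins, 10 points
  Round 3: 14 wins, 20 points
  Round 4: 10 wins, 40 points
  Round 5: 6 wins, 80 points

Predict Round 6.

2 wins, 160 points

Wins goes 22, 18, 14, 10, 6 → 2 (−4 each step).
For the points, ×2 each step: 5, 10, 20, 40, 80 → 160.
Combining the parts gives 2 wins, 160 points.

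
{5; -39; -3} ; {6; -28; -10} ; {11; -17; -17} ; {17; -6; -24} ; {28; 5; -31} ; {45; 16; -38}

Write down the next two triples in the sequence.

First value — each term is the sum of the two before it: 5, 6, 11, 17, 28, 45 → 73 → 118.
Second value — +11 each step: -39, -28, -17, -6, 5, 16 → 27 → 38.
Third value goes -3, -10, -17, -24, -31, -38 → -45 → -52 (−7 each step).
So the next two triples are {73; 27; -45} and {118; 38; -52}.

{73; 27; -45}, {118; 38; -52}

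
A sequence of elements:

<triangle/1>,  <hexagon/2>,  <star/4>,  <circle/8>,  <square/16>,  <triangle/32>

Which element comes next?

For the shape, repeats triangle → hexagon → star → circle → square: triangle, hexagon, star, circle, square, triangle → hexagon.
Second coordinate — ×2 each step: 1, 2, 4, 8, 16, 32 → 64.
Combining the parts gives <hexagon/64>.

<hexagon/64>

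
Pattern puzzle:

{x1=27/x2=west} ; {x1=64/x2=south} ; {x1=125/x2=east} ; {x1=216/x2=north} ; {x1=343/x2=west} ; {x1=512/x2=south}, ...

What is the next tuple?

X1: 27, 64, 125, 216, 343, 512 → 729 (perfect cubes: 3³, 4³, 5³, …).
X2: west, south, east, north, west, south → east (repeats west → south → east → north).
Combining the parts gives {x1=729/x2=east}.

{x1=729/x2=east}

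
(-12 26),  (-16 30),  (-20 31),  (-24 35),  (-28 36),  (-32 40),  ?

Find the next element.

First component goes -12, -16, -20, -24, -28, -32 → -36 (−4 each step).
Second component: alternating steps +4, +1, +4, +1, …; 26, 30, 31, 35, 36, 40 → 41.
Putting it together: (-36 41).

(-36 41)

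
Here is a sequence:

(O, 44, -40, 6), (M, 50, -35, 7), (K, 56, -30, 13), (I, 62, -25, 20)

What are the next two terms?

For the letter, letters move back 2 places in the alphabet: O, M, K, I → G → E.
Second value — +6 each step: 44, 50, 56, 62 → 68 → 74.
For the third value, +5 each step: -40, -35, -30, -25 → -20 → -15.
Fourth value: each term is the sum of the two before it; 6, 7, 13, 20 → 33 → 53.
So the next two terms are (G, 68, -20, 33) and (E, 74, -15, 53).

(G, 68, -20, 33), (E, 74, -15, 53)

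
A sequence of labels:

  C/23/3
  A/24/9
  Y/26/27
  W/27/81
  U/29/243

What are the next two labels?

S/30/729 then Q/32/2187

Letter — letters move back 2 places in the alphabet, wrapping A→Z: C, A, Y, W, U → S → Q.
For the second component, alternating steps +1, +2, +1, +2, …: 23, 24, 26, 27, 29 → 30 → 32.
Third component: ×3 each step; 3, 9, 27, 81, 243 → 729 → 2187.
Putting the parts together: S/30/729 and then Q/32/2187.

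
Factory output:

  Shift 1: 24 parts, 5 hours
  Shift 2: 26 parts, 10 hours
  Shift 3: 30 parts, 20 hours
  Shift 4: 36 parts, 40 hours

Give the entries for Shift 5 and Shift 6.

44 parts, 80 hours; 54 parts, 160 hours

For the parts, differences are 2, 4, 6, … (increasing by 2 each time): 24, 26, 30, 36 → 44 → 54.
Hours: 5, 10, 20, 40 → 80 → 160 (×2 each step).
Putting the parts together: 44 parts, 80 hours and then 54 parts, 160 hours.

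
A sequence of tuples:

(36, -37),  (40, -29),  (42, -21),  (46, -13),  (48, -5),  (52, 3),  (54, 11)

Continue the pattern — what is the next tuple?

First coordinate: alternating steps +4, +2, +4, +2, …, so 36, 40, 42, 46, 48, 52, 54 → 58.
Second coordinate — +8 each step: -37, -29, -21, -13, -5, 3, 11 → 19.
Combining the parts gives (58, 19).

(58, 19)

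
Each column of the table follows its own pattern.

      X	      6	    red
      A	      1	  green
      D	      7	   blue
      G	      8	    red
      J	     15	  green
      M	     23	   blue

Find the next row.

P  38  red

For the letter, letters move forward 3 places in the alphabet, wrapping Z→A: X, A, D, G, J, M → P.
Second component: 6, 1, 7, 8, 15, 23 → 38 (each term is the sum of the two before it).
For the colour, repeats red → green → blue: red, green, blue, red, green, blue → red.
Putting it together: P  38  red.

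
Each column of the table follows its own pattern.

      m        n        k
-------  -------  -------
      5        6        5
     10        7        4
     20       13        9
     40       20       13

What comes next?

Column m: ×2 each step, so 5, 10, 20, 40 → 80.
Column n: each term is the sum of the two before it; 6, 7, 13, 20 → 33.
Column k goes 5, 4, 9, 13 → 22 (each term is the sum of the two before it).
So the next line is 80  33  22.

80  33  22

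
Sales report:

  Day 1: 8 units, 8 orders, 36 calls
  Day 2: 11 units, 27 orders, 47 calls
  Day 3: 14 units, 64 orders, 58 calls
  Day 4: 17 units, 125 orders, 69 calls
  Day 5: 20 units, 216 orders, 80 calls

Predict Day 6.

23 units, 343 orders, 91 calls

Units: +3 each step, so 8, 11, 14, 17, 20 → 23.
Orders goes 8, 27, 64, 125, 216 → 343 (perfect cubes: 2³, 3³, 4³, …).
For the calls, +11 each step: 36, 47, 58, 69, 80 → 91.
Putting it together: 23 units, 343 orders, 91 calls.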